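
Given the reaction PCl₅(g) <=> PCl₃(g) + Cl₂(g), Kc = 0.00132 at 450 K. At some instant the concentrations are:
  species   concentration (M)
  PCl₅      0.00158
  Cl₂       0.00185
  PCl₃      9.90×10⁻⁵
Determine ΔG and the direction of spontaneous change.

Qc = [PCl₃]·[Cl₂] / [PCl₅] = (9.90×10⁻⁵)·(0.00185) / (0.00158) = 1.16×10⁻⁴
ΔG = RT ln(Qc/Kc) = (8.314 J mol⁻¹ K⁻¹)(450 K) × ln(1.16×10⁻⁴/0.00132)
   = (3.741 kJ/mol)(-2.432) = -9.10 kJ/mol
ΔG < 0, so the forward reaction is spontaneous (proceeds forward).

ΔG = -9.10 kJ/mol; the forward reaction is spontaneous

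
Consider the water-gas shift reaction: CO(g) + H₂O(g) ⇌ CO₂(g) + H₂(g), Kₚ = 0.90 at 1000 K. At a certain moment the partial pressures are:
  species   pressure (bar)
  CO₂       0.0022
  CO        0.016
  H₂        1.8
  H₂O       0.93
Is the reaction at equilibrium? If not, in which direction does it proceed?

to the right

Qₚ = P(CO₂)·P(H₂) / (P(CO)·P(H₂O)) = (0.0022)·(1.8) / ((0.016)·(0.93)) = 0.27
Qₚ = 0.27 < Kₚ = 0.90, so the forward reaction proceeds.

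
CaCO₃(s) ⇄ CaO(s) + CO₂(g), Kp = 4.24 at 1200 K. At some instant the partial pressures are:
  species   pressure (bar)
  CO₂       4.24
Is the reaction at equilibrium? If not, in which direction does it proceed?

neither direction; the system is at equilibrium

(CaCO₃, CaO are pure solids — omitted from Qp.)
Qp = P(CO₂) = 4.24
Qp = 4.24 = Kp, so the system is already at equilibrium.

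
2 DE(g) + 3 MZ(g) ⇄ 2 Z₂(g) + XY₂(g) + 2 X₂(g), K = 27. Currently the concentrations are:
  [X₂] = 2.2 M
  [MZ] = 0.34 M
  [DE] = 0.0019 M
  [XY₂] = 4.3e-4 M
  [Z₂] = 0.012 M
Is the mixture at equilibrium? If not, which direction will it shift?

Q = [Z₂]²·[XY₂]·[X₂]² / ([DE]²·[MZ]³) = (0.012)²·(4.3e-4)·(2.2)² / ((0.0019)²·(0.34)³) = 2.1
Q = 2.1 < K = 27: net forward reaction.

no; Q < K, reaction proceeds forward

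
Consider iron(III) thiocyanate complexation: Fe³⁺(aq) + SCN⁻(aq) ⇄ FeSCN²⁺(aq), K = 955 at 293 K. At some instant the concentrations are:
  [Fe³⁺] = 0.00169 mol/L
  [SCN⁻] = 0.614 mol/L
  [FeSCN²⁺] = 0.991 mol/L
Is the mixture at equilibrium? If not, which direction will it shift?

yes, at equilibrium

Q = [FeSCN²⁺] / ([Fe³⁺]·[SCN⁻]) = (0.991) / ((0.00169)·(0.614)) = 955
Q = 955 = K; the system is at equilibrium.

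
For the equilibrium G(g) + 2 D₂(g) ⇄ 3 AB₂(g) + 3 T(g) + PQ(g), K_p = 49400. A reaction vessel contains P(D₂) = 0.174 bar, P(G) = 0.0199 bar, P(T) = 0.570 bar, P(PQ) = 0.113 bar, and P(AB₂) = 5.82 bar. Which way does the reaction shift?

Q_p = P(AB₂)³·P(T)³·P(PQ) / (P(G)·P(D₂)²) = (5.82)³·(0.570)³·(0.113) / ((0.0199)·(0.174)²) = 6850
Q_p = 6850 < K_p = 49400, so the forward reaction proceeds.

toward products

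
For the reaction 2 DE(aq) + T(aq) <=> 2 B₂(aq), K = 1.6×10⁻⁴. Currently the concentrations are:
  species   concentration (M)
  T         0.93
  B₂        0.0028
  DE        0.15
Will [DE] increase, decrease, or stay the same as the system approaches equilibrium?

increase

Q = [B₂]² / ([DE]²·[T]) = (0.0028)² / ((0.15)²·(0.93)) = 3.7×10⁻⁴
Q = 3.7×10⁻⁴ > K = 1.6×10⁻⁴: net reverse reaction.
DE is a reactant, so it increases.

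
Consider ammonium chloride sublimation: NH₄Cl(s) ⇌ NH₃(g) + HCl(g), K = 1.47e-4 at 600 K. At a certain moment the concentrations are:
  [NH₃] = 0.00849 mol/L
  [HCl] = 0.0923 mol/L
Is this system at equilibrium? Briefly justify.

no; Q > K, reaction proceeds in reverse

(NH₄Cl is a pure solid — omitted from Q.)
Q = [NH₃]·[HCl] = (0.00849)·(0.0923) = 7.84e-4
Q = 7.84e-4 > K = 1.47e-4: net reverse reaction.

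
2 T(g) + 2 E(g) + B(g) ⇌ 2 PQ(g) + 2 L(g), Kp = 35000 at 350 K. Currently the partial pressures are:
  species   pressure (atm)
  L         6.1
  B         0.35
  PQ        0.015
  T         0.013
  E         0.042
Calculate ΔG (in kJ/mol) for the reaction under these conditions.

ΔG = 2.41 kJ/mol

Qp = P(PQ)²·P(L)² / (P(T)²·P(E)²·P(B)) = (0.015)²·(6.1)² / ((0.013)²·(0.042)²·(0.35)) = 80200
ΔG = RT ln(Qp/Kp) = (8.314 J mol⁻¹ K⁻¹)(350 K) × ln(80200/35000)
   = (2.910 kJ/mol)(0.8292) = 2.41 kJ/mol
ΔG > 0, so the forward reaction is non-spontaneous (proceeds in reverse).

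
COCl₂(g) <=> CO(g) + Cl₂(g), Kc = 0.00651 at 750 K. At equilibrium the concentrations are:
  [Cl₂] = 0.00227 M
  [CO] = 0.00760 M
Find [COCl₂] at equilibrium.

[COCl₂] = 0.00265 M

At equilibrium, Kc = [CO]·[Cl₂] / [COCl₂] = 0.00651.
(0.00760)·(0.00227) / ([COCl₂]) = 0.00651
[COCl₂] = 0.00265 M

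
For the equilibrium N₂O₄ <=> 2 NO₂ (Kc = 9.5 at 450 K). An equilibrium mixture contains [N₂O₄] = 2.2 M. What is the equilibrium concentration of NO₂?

At equilibrium, Kc = [NO₂]² / [N₂O₄] = 9.5.
([NO₂])² / (2.2) = 9.5
[NO₂]² = 20.9 ⇒ [NO₂] = 4.6 M

[NO₂] = 4.6 M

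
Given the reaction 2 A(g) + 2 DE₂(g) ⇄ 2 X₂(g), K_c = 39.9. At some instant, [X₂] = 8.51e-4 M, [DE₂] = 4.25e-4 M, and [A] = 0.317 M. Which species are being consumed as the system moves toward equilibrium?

Q_c = [X₂]² / ([A]²·[DE₂]²) = (8.51e-4)² / ((0.317)²·(4.25e-4)²) = 39.9
Q_c = 39.9 = K_c; the system is at equilibrium.

none (at equilibrium)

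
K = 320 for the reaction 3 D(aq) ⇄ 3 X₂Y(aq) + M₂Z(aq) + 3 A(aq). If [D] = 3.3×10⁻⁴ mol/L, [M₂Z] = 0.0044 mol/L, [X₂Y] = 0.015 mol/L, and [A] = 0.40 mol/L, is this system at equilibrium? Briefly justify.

Q = [X₂Y]³·[M₂Z]·[A]³ / [D]³ = (0.015)³·(0.0044)·(0.40)³ / (3.3×10⁻⁴)³ = 26
Q = 26 < K = 320: net forward reaction.

no; Q < K, reaction proceeds forward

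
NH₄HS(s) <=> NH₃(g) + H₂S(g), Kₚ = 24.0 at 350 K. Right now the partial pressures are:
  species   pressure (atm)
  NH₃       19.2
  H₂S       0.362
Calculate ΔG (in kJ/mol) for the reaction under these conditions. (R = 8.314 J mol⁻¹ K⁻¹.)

ΔG = -3.61 kJ/mol

(NH₄HS is a pure solid — omitted from Qₚ.)
Qₚ = P(NH₃)·P(H₂S) = (19.2)·(0.362) = 6.95
ΔG = RT ln(Qₚ/Kₚ) = (8.314 J mol⁻¹ K⁻¹)(350 K) × ln(6.95/24.0)
   = (2.910 kJ/mol)(-1.239) = -3.61 kJ/mol
ΔG < 0, so the forward reaction is spontaneous (proceeds forward).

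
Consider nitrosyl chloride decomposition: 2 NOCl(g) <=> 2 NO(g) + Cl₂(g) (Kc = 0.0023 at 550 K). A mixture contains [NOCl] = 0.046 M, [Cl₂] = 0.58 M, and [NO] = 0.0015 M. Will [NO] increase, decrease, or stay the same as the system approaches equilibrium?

increase

Qc = [NO]²·[Cl₂] / [NOCl]² = (0.0015)²·(0.58) / (0.046)² = 6.2×10⁻⁴
Qc = 6.2×10⁻⁴ < Kc = 0.0023: net forward reaction.
NO is a product, so it increases.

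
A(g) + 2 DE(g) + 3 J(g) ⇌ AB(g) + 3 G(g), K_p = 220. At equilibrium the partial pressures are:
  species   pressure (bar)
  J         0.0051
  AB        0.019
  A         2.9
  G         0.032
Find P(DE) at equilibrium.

At equilibrium, K_p = P(AB)·P(G)³ / (P(A)·P(DE)²·P(J)³) = 220.
(0.019)·(0.032)³ / ((2.9)·(P(DE))²·(0.0051)³) = 220
P(DE)² = 0.00736 ⇒ P(DE) = 0.086 bar

P(DE) = 0.086 bar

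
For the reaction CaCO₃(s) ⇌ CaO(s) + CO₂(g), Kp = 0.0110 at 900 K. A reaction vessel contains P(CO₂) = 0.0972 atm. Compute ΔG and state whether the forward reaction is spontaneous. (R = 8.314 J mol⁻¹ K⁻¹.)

ΔG = 16.3 kJ/mol; the forward reaction is non-spontaneous

(CaCO₃, CaO are pure solids — omitted from Qp.)
Qp = P(CO₂) = 0.0972
ΔG = RT ln(Qp/Kp) = (8.314 J mol⁻¹ K⁻¹)(900 K) × ln(0.0972/0.0110)
   = (7.483 kJ/mol)(2.179) = 16.3 kJ/mol
ΔG > 0, so the forward reaction is non-spontaneous (proceeds in reverse).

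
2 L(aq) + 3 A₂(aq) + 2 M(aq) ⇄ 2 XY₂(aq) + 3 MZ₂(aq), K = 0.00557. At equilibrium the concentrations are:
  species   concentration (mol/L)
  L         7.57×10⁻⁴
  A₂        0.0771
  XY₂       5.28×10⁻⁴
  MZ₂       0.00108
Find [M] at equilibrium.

[M] = 0.0155 mol/L

At equilibrium, K = [XY₂]²·[MZ₂]³ / ([L]²·[A₂]³·[M]²) = 0.00557.
(5.28×10⁻⁴)²·(0.00108)³ / ((7.57×10⁻⁴)²·(0.0771)³·([M])²) = 0.00557
[M]² = 2.40×10⁻⁴ ⇒ [M] = 0.0155 mol/L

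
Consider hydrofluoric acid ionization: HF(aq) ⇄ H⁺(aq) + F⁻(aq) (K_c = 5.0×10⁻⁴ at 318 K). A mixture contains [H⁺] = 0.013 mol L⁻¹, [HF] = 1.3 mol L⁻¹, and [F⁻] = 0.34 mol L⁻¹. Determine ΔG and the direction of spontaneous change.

Q_c = [H⁺]·[F⁻] / [HF] = (0.013)·(0.34) / (1.3) = 0.00340
ΔG = RT ln(Q_c/K_c) = (8.314 J mol⁻¹ K⁻¹)(318 K) × ln(0.00340/5.0×10⁻⁴)
   = (2.644 kJ/mol)(1.917) = 5.07 kJ/mol
ΔG > 0, so the forward reaction is non-spontaneous (proceeds in reverse).

ΔG = 5.07 kJ/mol; the forward reaction is non-spontaneous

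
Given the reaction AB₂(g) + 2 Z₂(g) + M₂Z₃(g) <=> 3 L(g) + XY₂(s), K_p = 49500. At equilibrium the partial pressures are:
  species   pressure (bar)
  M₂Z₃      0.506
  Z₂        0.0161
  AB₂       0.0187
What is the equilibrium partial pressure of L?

P(L) = 0.495 bar

(XY₂ is a pure solid — omitted from K_p.)
At equilibrium, K_p = P(L)³ / (P(AB₂)·P(Z₂)²·P(M₂Z₃)) = 49500.
(P(L))³ / ((0.0187)·(0.0161)²·(0.506)) = 49500
P(L)³ = 0.121 ⇒ P(L) = 0.495 bar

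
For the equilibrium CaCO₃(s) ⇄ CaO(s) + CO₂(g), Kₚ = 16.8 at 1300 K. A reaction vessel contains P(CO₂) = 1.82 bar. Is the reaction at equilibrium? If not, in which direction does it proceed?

to the right

(CaCO₃, CaO are pure solids — omitted from Qₚ.)
Qₚ = P(CO₂) = 1.82
Qₚ = 1.82 < Kₚ = 16.8, so the forward reaction proceeds.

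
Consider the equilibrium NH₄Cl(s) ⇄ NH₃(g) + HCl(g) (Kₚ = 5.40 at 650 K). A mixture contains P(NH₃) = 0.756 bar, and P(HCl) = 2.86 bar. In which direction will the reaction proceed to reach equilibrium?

in the forward direction

(NH₄Cl is a pure solid — omitted from Qₚ.)
Qₚ = P(NH₃)·P(HCl) = (0.756)·(2.86) = 2.16
Qₚ = 2.16 < Kₚ = 5.40, so the forward reaction proceeds.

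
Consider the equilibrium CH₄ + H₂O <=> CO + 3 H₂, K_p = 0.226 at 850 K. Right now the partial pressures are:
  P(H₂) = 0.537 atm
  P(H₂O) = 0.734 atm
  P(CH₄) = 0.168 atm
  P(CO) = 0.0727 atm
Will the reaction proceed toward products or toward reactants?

in the forward direction

Q_p = P(CO)·P(H₂)³ / (P(CH₄)·P(H₂O)) = (0.0727)·(0.537)³ / ((0.168)·(0.734)) = 0.0913
Q_p = 0.0913 < K_p = 0.226, so the forward reaction proceeds.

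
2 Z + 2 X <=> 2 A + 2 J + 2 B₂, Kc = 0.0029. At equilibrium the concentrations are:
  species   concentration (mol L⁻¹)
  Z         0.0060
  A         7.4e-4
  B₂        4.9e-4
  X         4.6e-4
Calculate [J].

At equilibrium, Kc = [A]²·[J]²·[B₂]² / ([Z]²·[X]²) = 0.0029.
(7.4e-4)²·([J])²·(4.9e-4)² / ((0.0060)²·(4.6e-4)²) = 0.0029
[J]² = 0.168 ⇒ [J] = 0.41 mol L⁻¹

[J] = 0.41 mol L⁻¹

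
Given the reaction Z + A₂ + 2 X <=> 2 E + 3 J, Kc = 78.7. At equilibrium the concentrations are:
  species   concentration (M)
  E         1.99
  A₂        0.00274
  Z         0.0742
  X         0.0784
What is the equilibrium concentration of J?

At equilibrium, Kc = [E]²·[J]³ / ([Z]·[A₂]·[X]²) = 78.7.
(1.99)²·([J])³ / ((0.0742)·(0.00274)·(0.0784)²) = 78.7
[J]³ = 2.48e-5 ⇒ [J] = 0.0292 M

[J] = 0.0292 M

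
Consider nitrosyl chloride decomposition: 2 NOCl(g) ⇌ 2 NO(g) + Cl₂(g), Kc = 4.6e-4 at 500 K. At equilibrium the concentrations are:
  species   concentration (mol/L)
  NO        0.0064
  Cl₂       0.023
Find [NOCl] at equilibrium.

At equilibrium, Kc = [NO]²·[Cl₂] / [NOCl]² = 4.6e-4.
(0.0064)²·(0.023) / ([NOCl])² = 4.6e-4
[NOCl]² = 0.00205 ⇒ [NOCl] = 0.045 mol/L

[NOCl] = 0.045 mol/L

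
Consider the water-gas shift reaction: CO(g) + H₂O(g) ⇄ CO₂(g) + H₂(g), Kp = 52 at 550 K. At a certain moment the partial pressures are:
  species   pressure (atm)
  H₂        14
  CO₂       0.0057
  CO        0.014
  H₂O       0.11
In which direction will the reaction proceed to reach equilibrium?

Qp = P(CO₂)·P(H₂) / (P(CO)·P(H₂O)) = (0.0057)·(14) / ((0.014)·(0.11)) = 52
Qp = 52 = Kp, so the system is already at equilibrium.

neither direction; the system is at equilibrium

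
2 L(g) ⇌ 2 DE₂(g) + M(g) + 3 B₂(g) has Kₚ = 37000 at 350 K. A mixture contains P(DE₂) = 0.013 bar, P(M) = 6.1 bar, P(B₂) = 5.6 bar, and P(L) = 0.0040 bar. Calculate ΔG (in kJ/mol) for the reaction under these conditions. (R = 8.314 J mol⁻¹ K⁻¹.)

ΔG = -3.45 kJ/mol

Qₚ = P(DE₂)²·P(M)·P(B₂)³ / P(L)² = (0.013)²·(6.1)·(5.6)³ / (0.0040)² = 11300
ΔG = RT ln(Qₚ/Kₚ) = (8.314 J mol⁻¹ K⁻¹)(350 K) × ln(11300/37000)
   = (2.910 kJ/mol)(-1.186) = -3.45 kJ/mol
ΔG < 0, so the forward reaction is spontaneous (proceeds forward).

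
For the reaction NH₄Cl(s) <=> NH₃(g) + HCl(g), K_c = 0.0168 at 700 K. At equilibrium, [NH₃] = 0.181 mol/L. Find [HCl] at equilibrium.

[HCl] = 0.0928 mol/L

(NH₄Cl is a pure solid — omitted from K_c.)
At equilibrium, K_c = [NH₃]·[HCl] = 0.0168.
(0.181)·([HCl]) = 0.0168
[HCl] = 0.0928 mol/L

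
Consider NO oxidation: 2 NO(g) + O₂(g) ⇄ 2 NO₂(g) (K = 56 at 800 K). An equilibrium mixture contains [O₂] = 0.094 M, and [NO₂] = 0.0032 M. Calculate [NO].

At equilibrium, K = [NO₂]² / ([NO]²·[O₂]) = 56.
(0.0032)² / (([NO])²·(0.094)) = 56
[NO]² = 1.95e-6 ⇒ [NO] = 0.0014 M

[NO] = 0.0014 M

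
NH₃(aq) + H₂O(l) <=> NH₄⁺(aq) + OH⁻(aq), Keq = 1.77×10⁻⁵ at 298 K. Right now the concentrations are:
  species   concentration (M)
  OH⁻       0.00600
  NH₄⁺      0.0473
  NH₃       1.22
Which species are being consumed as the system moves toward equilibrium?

(H₂O is a pure liquid — omitted from Q.)
Q = [NH₄⁺]·[OH⁻] / [NH₃] = (0.0473)·(0.00600) / (1.22) = 2.33×10⁻⁴
Q = 2.33×10⁻⁴ > Keq = 1.77×10⁻⁵: net reverse reaction.

NH₄⁺, OH⁻ (products)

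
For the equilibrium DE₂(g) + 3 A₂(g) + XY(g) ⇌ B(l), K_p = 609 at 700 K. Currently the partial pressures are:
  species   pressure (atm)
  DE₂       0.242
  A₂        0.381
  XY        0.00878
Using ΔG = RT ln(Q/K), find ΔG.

ΔG = 15.3 kJ/mol

(B is a pure liquid — omitted from Q_p.)
Q_p = 1 / (P(DE₂)·P(A₂)³·P(XY)) = 1 / ((0.242)·(0.381)³·(0.00878)) = 8510
ΔG = RT ln(Q_p/K_p) = (8.314 J mol⁻¹ K⁻¹)(700 K) × ln(8510/609)
   = (5.820 kJ/mol)(2.637) = 15.3 kJ/mol
ΔG > 0, so the forward reaction is non-spontaneous (proceeds in reverse).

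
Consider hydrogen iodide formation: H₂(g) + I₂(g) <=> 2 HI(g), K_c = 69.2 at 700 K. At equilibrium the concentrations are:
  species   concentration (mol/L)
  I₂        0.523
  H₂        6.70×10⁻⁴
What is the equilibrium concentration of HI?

At equilibrium, K_c = [HI]² / ([H₂]·[I₂]) = 69.2.
([HI])² / ((6.70×10⁻⁴)·(0.523)) = 69.2
[HI]² = 0.0242 ⇒ [HI] = 0.156 mol/L

[HI] = 0.156 mol/L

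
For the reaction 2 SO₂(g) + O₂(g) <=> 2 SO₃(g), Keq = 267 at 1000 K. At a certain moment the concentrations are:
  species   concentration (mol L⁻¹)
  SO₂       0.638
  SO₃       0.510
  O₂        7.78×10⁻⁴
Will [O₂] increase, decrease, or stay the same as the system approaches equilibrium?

Q = [SO₃]² / ([SO₂]²·[O₂]) = (0.510)² / ((0.638)²·(7.78×10⁻⁴)) = 821
Q = 821 > Keq = 267: net reverse reaction.
O₂ is a reactant, so it increases.

increase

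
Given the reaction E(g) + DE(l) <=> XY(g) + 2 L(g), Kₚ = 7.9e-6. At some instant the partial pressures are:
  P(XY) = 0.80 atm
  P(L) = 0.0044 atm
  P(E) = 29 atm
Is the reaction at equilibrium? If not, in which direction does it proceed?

forward (toward products)

(DE is a pure liquid — omitted from Qₚ.)
Qₚ = P(XY)·P(L)² / P(E) = (0.80)·(0.0044)² / (29) = 5.3e-7
Qₚ = 5.3e-7 < Kₚ = 7.9e-6, so the forward reaction proceeds.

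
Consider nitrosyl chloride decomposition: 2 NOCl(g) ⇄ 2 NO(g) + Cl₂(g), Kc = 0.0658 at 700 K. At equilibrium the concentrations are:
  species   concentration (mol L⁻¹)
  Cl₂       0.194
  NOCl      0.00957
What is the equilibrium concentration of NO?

At equilibrium, Kc = [NO]²·[Cl₂] / [NOCl]² = 0.0658.
([NO])²·(0.194) / (0.00957)² = 0.0658
[NO]² = 3.11×10⁻⁵ ⇒ [NO] = 0.00557 mol L⁻¹

[NO] = 0.00557 mol L⁻¹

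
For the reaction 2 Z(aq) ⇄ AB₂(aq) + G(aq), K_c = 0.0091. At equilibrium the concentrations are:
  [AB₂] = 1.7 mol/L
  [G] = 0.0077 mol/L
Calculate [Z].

At equilibrium, K_c = [AB₂]·[G] / [Z]² = 0.0091.
(1.7)·(0.0077) / ([Z])² = 0.0091
[Z]² = 1.44 ⇒ [Z] = 1.2 mol/L

[Z] = 1.2 mol/L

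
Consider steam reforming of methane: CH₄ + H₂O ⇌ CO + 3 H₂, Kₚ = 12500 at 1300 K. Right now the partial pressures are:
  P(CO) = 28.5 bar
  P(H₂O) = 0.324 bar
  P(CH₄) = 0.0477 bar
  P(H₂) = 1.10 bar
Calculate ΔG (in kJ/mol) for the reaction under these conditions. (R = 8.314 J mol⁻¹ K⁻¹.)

ΔG = -17.6 kJ/mol

Qₚ = P(CO)·P(H₂)³ / (P(CH₄)·P(H₂O)) = (28.5)·(1.10)³ / ((0.0477)·(0.324)) = 2450
ΔG = RT ln(Qₚ/Kₚ) = (8.314 J mol⁻¹ K⁻¹)(1300 K) × ln(2450/12500)
   = (10.81 kJ/mol)(-1.630) = -17.6 kJ/mol
ΔG < 0, so the forward reaction is spontaneous (proceeds forward).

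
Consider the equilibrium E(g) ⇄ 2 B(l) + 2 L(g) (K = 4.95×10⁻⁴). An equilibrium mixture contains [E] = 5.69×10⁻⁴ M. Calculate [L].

(B is a pure liquid — omitted from K.)
At equilibrium, K = [L]² / [E] = 4.95×10⁻⁴.
([L])² / (5.69×10⁻⁴) = 4.95×10⁻⁴
[L]² = 2.82×10⁻⁷ ⇒ [L] = 5.31×10⁻⁴ M

[L] = 5.31×10⁻⁴ M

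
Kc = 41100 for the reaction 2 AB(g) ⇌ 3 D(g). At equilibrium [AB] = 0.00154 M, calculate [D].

At equilibrium, Kc = [D]³ / [AB]² = 41100.
([D])³ / (0.00154)² = 41100
[D]³ = 0.0975 ⇒ [D] = 0.460 M

[D] = 0.460 M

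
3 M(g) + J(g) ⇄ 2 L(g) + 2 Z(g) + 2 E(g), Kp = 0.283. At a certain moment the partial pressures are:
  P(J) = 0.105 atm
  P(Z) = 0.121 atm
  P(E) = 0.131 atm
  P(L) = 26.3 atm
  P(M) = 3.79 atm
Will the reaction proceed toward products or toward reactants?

Qp = P(L)²·P(Z)²·P(E)² / (P(M)³·P(J)) = (26.3)²·(0.121)²·(0.131)² / ((3.79)³·(0.105)) = 0.0304
Qp = 0.0304 < Kp = 0.283, so the forward reaction proceeds.

to the right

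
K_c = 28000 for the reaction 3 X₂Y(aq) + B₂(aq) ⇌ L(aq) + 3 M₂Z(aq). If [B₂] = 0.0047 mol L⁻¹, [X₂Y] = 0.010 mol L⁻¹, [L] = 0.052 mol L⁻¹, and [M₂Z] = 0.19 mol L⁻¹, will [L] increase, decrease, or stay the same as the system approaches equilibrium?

decrease

Q_c = [L]·[M₂Z]³ / ([X₂Y]³·[B₂]) = (0.052)·(0.19)³ / ((0.010)³·(0.0047)) = 76000
Q_c = 76000 > K_c = 28000: net reverse reaction.
L is a product, so it decreases.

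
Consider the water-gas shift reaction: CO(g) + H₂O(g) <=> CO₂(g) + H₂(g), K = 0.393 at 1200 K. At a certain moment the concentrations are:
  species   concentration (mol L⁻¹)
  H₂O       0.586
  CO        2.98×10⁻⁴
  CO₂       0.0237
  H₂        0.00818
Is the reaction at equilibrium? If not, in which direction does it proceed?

to the left

Q = [CO₂]·[H₂] / ([CO]·[H₂O]) = (0.0237)·(0.00818) / ((2.98×10⁻⁴)·(0.586)) = 1.11
Q = 1.11 > K = 0.393, so the reverse reaction proceeds.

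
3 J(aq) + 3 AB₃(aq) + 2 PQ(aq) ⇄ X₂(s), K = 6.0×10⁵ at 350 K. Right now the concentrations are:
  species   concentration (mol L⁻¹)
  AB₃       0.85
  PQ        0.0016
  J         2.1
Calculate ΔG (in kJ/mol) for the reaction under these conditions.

ΔG = -6.31 kJ/mol

(X₂ is a pure solid — omitted from Q.)
Q = 1 / ([J]³·[AB₃]³·[PQ]²) = 1 / ((2.1)³·(0.85)³·(0.0016)²) = 68700
ΔG = RT ln(Q/K) = (8.314 J mol⁻¹ K⁻¹)(350 K) × ln(68700/6.0×10⁵)
   = (2.910 kJ/mol)(-2.167) = -6.31 kJ/mol
ΔG < 0, so the forward reaction is spontaneous (proceeds forward).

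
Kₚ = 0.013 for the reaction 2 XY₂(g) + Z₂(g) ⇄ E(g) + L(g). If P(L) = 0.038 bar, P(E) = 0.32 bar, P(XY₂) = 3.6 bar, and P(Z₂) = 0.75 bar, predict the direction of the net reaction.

toward products

Qₚ = P(E)·P(L) / (P(XY₂)²·P(Z₂)) = (0.32)·(0.038) / ((3.6)²·(0.75)) = 0.0013
Qₚ = 0.0013 < Kₚ = 0.013, so the forward reaction proceeds.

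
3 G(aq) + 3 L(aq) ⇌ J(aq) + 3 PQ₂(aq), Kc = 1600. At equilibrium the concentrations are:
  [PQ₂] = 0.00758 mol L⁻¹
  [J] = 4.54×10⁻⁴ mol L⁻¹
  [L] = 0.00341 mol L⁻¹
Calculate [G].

At equilibrium, Kc = [J]·[PQ₂]³ / ([G]³·[L]³) = 1600.
(4.54×10⁻⁴)·(0.00758)³ / (([G])³·(0.00341)³) = 1600
[G]³ = 3.12×10⁻⁶ ⇒ [G] = 0.0146 mol L⁻¹

[G] = 0.0146 mol L⁻¹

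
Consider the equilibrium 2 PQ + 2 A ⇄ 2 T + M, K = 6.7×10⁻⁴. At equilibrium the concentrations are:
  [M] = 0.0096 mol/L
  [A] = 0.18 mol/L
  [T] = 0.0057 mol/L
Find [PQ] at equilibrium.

At equilibrium, K = [T]²·[M] / ([PQ]²·[A]²) = 6.7×10⁻⁴.
(0.0057)²·(0.0096) / (([PQ])²·(0.18)²) = 6.7×10⁻⁴
[PQ]² = 0.0144 ⇒ [PQ] = 0.12 mol/L

[PQ] = 0.12 mol/L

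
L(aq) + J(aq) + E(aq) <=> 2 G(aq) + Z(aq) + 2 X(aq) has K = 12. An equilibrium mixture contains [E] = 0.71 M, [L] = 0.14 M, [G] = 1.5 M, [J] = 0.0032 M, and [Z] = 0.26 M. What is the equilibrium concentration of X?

[X] = 0.081 M

At equilibrium, K = [G]²·[Z]·[X]² / ([L]·[J]·[E]) = 12.
(1.5)²·(0.26)·([X])² / ((0.14)·(0.0032)·(0.71)) = 12
[X]² = 0.00652 ⇒ [X] = 0.081 M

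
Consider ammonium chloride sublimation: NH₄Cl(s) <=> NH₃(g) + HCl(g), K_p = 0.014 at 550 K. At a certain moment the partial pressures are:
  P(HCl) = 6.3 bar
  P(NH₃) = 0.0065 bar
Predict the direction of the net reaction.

(NH₄Cl is a pure solid — omitted from Q_p.)
Q_p = P(NH₃)·P(HCl) = (0.0065)·(6.3) = 0.041
Q_p = 0.041 > K_p = 0.014, so the reverse reaction proceeds.

in the reverse direction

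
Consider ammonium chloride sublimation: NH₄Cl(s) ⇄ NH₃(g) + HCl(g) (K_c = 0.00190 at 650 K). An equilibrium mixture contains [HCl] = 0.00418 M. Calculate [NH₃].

(NH₄Cl is a pure solid — omitted from K_c.)
At equilibrium, K_c = [NH₃]·[HCl] = 0.00190.
([NH₃])·(0.00418) = 0.00190
[NH₃] = 0.455 M

[NH₃] = 0.455 M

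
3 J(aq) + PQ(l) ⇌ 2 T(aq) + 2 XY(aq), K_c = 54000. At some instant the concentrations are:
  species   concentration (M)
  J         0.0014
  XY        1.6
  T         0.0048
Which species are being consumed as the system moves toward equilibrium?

(PQ is a pure liquid — omitted from Q_c.)
Q_c = [T]²·[XY]² / [J]³ = (0.0048)²·(1.6)² / (0.0014)³ = 21000
Q_c = 21000 < K_c = 54000: net forward reaction.

J, PQ (reactants)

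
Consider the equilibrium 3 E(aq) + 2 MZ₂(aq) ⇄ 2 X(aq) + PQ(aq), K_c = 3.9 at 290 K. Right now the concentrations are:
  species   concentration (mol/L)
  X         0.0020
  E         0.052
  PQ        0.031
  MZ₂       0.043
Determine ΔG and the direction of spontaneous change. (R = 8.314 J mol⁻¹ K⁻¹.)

ΔG = -5.07 kJ/mol; the forward reaction is spontaneous

Q_c = [X]²·[PQ] / ([E]³·[MZ₂]²) = (0.0020)²·(0.031) / ((0.052)³·(0.043)²) = 0.477
ΔG = RT ln(Q_c/K_c) = (8.314 J mol⁻¹ K⁻¹)(290 K) × ln(0.477/3.9)
   = (2.411 kJ/mol)(-2.101) = -5.07 kJ/mol
ΔG < 0, so the forward reaction is spontaneous (proceeds forward).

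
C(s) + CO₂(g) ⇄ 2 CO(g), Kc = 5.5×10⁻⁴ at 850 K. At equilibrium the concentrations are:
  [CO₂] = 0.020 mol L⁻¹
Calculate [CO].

(C is a pure solid — omitted from Kc.)
At equilibrium, Kc = [CO]² / [CO₂] = 5.5×10⁻⁴.
([CO])² / (0.020) = 5.5×10⁻⁴
[CO]² = 1.10×10⁻⁵ ⇒ [CO] = 0.0033 mol L⁻¹

[CO] = 0.0033 mol L⁻¹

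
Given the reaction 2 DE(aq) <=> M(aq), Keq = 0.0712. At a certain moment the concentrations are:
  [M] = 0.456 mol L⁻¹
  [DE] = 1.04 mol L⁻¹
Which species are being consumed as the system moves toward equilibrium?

M (products)

Q = [M] / [DE]² = (0.456) / (1.04)² = 0.422
Q = 0.422 > Keq = 0.0712: net reverse reaction.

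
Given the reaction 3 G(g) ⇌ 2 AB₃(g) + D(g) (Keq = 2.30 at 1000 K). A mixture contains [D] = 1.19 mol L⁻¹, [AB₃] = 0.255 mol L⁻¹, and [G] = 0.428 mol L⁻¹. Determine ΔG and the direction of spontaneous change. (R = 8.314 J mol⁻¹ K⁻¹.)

Q = [AB₃]²·[D] / [G]³ = (0.255)²·(1.19) / (0.428)³ = 0.987
ΔG = RT ln(Q/Keq) = (8.314 J mol⁻¹ K⁻¹)(1000 K) × ln(0.987/2.30)
   = (8.314 kJ/mol)(-0.8460) = -7.03 kJ/mol
ΔG < 0, so the forward reaction is spontaneous (proceeds forward).

ΔG = -7.03 kJ/mol; the forward reaction is spontaneous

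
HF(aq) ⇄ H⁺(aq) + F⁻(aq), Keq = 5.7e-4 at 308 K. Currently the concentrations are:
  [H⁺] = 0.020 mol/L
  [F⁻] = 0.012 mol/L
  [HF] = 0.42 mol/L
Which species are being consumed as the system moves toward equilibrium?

none (at equilibrium)

Q = [H⁺]·[F⁻] / [HF] = (0.020)·(0.012) / (0.42) = 5.7e-4
Q = 5.7e-4 = Keq; the system is at equilibrium.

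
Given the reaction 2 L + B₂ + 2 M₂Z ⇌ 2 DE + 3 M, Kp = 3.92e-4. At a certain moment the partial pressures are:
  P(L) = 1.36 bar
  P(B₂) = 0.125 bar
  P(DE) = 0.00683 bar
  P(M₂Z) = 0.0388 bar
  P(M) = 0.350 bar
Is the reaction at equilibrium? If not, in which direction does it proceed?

Qp = P(DE)²·P(M)³ / (P(L)²·P(B₂)·P(M₂Z)²) = (0.00683)²·(0.350)³ / ((1.36)²·(0.125)·(0.0388)²) = 0.00575
Qp = 0.00575 > Kp = 3.92e-4, so the reverse reaction proceeds.

toward reactants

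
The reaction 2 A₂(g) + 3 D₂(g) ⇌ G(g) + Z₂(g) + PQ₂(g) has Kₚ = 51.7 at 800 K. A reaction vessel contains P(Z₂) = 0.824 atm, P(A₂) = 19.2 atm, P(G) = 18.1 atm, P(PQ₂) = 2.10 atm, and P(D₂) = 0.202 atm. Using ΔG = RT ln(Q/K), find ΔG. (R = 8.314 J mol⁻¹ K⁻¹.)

ΔG = -10.7 kJ/mol

Qₚ = P(G)·P(Z₂)·P(PQ₂) / (P(A₂)²·P(D₂)³) = (18.1)·(0.824)·(2.10) / ((19.2)²·(0.202)³) = 10.3
ΔG = RT ln(Qₚ/Kₚ) = (8.314 J mol⁻¹ K⁻¹)(800 K) × ln(10.3/51.7)
   = (6.651 kJ/mol)(-1.613) = -10.7 kJ/mol
ΔG < 0, so the forward reaction is spontaneous (proceeds forward).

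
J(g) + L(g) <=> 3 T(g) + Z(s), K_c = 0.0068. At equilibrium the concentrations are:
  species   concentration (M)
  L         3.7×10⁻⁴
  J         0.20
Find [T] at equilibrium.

[T] = 0.0080 M

(Z is a pure solid — omitted from K_c.)
At equilibrium, K_c = [T]³ / ([J]·[L]) = 0.0068.
([T])³ / ((0.20)·(3.7×10⁻⁴)) = 0.0068
[T]³ = 5.03×10⁻⁷ ⇒ [T] = 0.0080 M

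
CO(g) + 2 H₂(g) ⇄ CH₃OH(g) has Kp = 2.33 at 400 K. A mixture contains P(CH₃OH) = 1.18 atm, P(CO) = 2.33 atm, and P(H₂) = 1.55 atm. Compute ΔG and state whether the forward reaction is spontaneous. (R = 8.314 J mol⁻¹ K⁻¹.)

Qp = P(CH₃OH) / (P(CO)·P(H₂)²) = (1.18) / ((2.33)·(1.55)²) = 0.211
ΔG = RT ln(Qp/Kp) = (8.314 J mol⁻¹ K⁻¹)(400 K) × ln(0.211/2.33)
   = (3.326 kJ/mol)(-2.402) = -7.99 kJ/mol
ΔG < 0, so the forward reaction is spontaneous (proceeds forward).

ΔG = -7.99 kJ/mol; the forward reaction is spontaneous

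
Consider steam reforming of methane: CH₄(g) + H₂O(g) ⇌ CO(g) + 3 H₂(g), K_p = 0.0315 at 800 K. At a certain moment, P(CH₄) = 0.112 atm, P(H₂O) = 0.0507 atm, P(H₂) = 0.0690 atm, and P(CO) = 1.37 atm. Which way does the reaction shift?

Q_p = P(CO)·P(H₂)³ / (P(CH₄)·P(H₂O)) = (1.37)·(0.0690)³ / ((0.112)·(0.0507)) = 0.0793
Q_p = 0.0793 > K_p = 0.0315, so the reverse reaction proceeds.

toward reactants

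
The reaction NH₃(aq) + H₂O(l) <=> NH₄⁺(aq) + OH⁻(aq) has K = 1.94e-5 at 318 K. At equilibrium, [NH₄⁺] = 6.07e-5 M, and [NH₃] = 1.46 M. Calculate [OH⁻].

(H₂O is a pure liquid — omitted from K.)
At equilibrium, K = [NH₄⁺]·[OH⁻] / [NH₃] = 1.94e-5.
(6.07e-5)·([OH⁻]) / (1.46) = 1.94e-5
[OH⁻] = 0.467 M

[OH⁻] = 0.467 M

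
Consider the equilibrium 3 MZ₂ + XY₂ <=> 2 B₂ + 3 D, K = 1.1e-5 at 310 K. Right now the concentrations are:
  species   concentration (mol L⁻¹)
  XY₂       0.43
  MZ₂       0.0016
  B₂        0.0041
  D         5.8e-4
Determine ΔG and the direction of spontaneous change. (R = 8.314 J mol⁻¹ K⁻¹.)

Q = [B₂]²·[D]³ / ([MZ₂]³·[XY₂]) = (0.0041)²·(5.8e-4)³ / ((0.0016)³·(0.43)) = 1.86e-6
ΔG = RT ln(Q/K) = (8.314 J mol⁻¹ K⁻¹)(310 K) × ln(1.86e-6/1.1e-5)
   = (2.577 kJ/mol)(-1.777) = -4.58 kJ/mol
ΔG < 0, so the forward reaction is spontaneous (proceeds forward).

ΔG = -4.58 kJ/mol; the forward reaction is spontaneous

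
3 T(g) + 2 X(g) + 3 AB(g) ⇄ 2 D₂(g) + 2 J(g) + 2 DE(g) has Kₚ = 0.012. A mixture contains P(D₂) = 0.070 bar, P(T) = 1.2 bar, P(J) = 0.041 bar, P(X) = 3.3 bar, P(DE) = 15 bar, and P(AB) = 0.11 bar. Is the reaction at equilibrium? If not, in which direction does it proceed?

Qₚ = P(D₂)²·P(J)²·P(DE)² / (P(T)³·P(X)²·P(AB)³) = (0.070)²·(0.041)²·(15)² / ((1.2)³·(3.3)²·(0.11)³) = 0.074
Qₚ = 0.074 > Kₚ = 0.012, so the reverse reaction proceeds.

toward reactants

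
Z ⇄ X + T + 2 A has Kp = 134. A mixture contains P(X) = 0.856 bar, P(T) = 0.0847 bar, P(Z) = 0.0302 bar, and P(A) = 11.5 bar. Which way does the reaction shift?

to the left

Qp = P(X)·P(T)·P(A)² / P(Z) = (0.856)·(0.0847)·(11.5)² / (0.0302) = 318
Qp = 318 > Kp = 134, so the reverse reaction proceeds.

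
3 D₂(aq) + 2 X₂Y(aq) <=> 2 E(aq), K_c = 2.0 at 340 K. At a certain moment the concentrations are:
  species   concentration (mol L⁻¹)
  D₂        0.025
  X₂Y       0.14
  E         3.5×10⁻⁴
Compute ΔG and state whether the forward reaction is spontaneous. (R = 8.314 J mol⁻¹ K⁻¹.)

Q_c = [E]² / ([D₂]³·[X₂Y]²) = (3.5×10⁻⁴)² / ((0.025)³·(0.14)²) = 0.400
ΔG = RT ln(Q_c/K_c) = (8.314 J mol⁻¹ K⁻¹)(340 K) × ln(0.400/2.0)
   = (2.827 kJ/mol)(-1.609) = -4.55 kJ/mol
ΔG < 0, so the forward reaction is spontaneous (proceeds forward).

ΔG = -4.55 kJ/mol; the forward reaction is spontaneous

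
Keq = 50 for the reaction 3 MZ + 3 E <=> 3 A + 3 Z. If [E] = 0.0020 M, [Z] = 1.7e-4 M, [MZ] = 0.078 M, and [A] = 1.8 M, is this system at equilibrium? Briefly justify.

Q = [A]³·[Z]³ / ([MZ]³·[E]³) = (1.8)³·(1.7e-4)³ / ((0.078)³·(0.0020)³) = 7.5
Q = 7.5 < Keq = 50: net forward reaction.

no; Q < K, reaction proceeds forward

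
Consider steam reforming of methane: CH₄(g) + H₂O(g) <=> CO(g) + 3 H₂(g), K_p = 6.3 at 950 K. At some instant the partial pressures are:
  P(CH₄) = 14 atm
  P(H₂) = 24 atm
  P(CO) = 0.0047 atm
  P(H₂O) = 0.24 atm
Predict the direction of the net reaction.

Q_p = P(CO)·P(H₂)³ / (P(CH₄)·P(H₂O)) = (0.0047)·(24)³ / ((14)·(0.24)) = 19
Q_p = 19 > K_p = 6.3, so the reverse reaction proceeds.

toward reactants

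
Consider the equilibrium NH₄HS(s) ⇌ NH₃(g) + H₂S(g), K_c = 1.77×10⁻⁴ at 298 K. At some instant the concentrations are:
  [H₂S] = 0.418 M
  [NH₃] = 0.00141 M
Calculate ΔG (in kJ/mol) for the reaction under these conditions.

ΔG = 2.98 kJ/mol

(NH₄HS is a pure solid — omitted from Q_c.)
Q_c = [NH₃]·[H₂S] = (0.00141)·(0.418) = 5.89×10⁻⁴
ΔG = RT ln(Q_c/K_c) = (8.314 J mol⁻¹ K⁻¹)(298 K) × ln(5.89×10⁻⁴/1.77×10⁻⁴)
   = (2.478 kJ/mol)(1.202) = 2.98 kJ/mol
ΔG > 0, so the forward reaction is non-spontaneous (proceeds in reverse).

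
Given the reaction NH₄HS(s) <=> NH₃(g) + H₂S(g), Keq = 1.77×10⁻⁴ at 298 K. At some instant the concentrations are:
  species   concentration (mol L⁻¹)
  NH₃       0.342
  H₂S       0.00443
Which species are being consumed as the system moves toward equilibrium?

(NH₄HS is a pure solid — omitted from Q.)
Q = [NH₃]·[H₂S] = (0.342)·(0.00443) = 0.00152
Q = 0.00152 > Keq = 1.77×10⁻⁴: net reverse reaction.

NH₃, H₂S (products)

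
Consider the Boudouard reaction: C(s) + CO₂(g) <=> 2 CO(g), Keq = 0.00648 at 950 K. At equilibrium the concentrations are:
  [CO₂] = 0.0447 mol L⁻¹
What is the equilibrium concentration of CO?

(C is a pure solid — omitted from Keq.)
At equilibrium, Keq = [CO]² / [CO₂] = 0.00648.
([CO])² / (0.0447) = 0.00648
[CO]² = 2.90e-4 ⇒ [CO] = 0.0170 mol L⁻¹

[CO] = 0.0170 mol L⁻¹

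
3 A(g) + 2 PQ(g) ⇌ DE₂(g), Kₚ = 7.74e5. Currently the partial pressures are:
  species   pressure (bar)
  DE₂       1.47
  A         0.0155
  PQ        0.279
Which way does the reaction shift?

toward reactants

Qₚ = P(DE₂) / (P(A)³·P(PQ)²) = (1.47) / ((0.0155)³·(0.279)²) = 5.07e6
Qₚ = 5.07e6 > Kₚ = 7.74e5, so the reverse reaction proceeds.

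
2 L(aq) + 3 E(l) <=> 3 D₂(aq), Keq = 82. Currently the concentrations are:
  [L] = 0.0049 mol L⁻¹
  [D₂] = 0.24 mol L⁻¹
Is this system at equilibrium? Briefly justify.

(E is a pure liquid — omitted from Q.)
Q = [D₂]³ / [L]² = (0.24)³ / (0.0049)² = 580
Q = 580 > Keq = 82: net reverse reaction.

no; Q > K, reaction proceeds in reverse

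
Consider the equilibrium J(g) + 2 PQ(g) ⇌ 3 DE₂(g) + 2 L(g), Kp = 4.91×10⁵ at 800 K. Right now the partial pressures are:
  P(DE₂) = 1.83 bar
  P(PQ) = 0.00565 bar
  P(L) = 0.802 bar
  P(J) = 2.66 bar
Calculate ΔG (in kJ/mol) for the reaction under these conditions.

Qp = P(DE₂)³·P(L)² / (P(J)·P(PQ)²) = (1.83)³·(0.802)² / ((2.66)·(0.00565)²) = 46400
ΔG = RT ln(Qp/Kp) = (8.314 J mol⁻¹ K⁻¹)(800 K) × ln(46400/4.91×10⁵)
   = (6.651 kJ/mol)(-2.359) = -15.7 kJ/mol
ΔG < 0, so the forward reaction is spontaneous (proceeds forward).

ΔG = -15.7 kJ/mol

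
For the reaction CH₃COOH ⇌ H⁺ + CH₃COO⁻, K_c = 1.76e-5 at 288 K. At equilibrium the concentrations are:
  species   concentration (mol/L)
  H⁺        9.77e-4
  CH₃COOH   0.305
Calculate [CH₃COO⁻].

At equilibrium, K_c = [H⁺]·[CH₃COO⁻] / [CH₃COOH] = 1.76e-5.
(9.77e-4)·([CH₃COO⁻]) / (0.305) = 1.76e-5
[CH₃COO⁻] = 0.00549 mol/L

[CH₃COO⁻] = 0.00549 mol/L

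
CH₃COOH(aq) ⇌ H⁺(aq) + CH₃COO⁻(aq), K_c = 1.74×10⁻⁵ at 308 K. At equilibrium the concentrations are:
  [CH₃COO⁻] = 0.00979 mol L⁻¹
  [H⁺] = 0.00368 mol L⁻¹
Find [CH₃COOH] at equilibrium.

[CH₃COOH] = 2.07 mol L⁻¹

At equilibrium, K_c = [H⁺]·[CH₃COO⁻] / [CH₃COOH] = 1.74×10⁻⁵.
(0.00368)·(0.00979) / ([CH₃COOH]) = 1.74×10⁻⁵
[CH₃COOH] = 2.07 mol L⁻¹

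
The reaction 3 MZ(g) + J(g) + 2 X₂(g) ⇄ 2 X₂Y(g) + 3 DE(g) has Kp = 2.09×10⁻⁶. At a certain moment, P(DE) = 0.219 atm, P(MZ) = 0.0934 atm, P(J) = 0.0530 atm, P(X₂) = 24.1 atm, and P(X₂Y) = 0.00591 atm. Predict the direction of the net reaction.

to the left

Qp = P(X₂Y)²·P(DE)³ / (P(MZ)³·P(J)·P(X₂)²) = (0.00591)²·(0.219)³ / ((0.0934)³·(0.0530)·(24.1)²) = 1.46×10⁻⁵
Qp = 1.46×10⁻⁵ > Kp = 2.09×10⁻⁶, so the reverse reaction proceeds.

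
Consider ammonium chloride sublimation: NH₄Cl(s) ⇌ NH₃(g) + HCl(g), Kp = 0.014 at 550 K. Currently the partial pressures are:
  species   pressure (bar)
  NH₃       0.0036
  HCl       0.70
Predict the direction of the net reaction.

toward products

(NH₄Cl is a pure solid — omitted from Qp.)
Qp = P(NH₃)·P(HCl) = (0.0036)·(0.70) = 0.0025
Qp = 0.0025 < Kp = 0.014, so the forward reaction proceeds.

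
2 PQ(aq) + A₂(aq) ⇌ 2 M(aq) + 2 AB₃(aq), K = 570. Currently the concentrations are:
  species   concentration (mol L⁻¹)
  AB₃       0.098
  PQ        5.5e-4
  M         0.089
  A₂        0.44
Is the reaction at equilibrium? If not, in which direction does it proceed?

Q = [M]²·[AB₃]² / ([PQ]²·[A₂]) = (0.089)²·(0.098)² / ((5.5e-4)²·(0.44)) = 570
Q = 570 = K, so the system is already at equilibrium.

neither direction; the system is at equilibrium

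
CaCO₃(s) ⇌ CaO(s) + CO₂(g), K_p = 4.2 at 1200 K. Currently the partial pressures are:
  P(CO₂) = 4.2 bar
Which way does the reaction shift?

no net change (already at equilibrium)

(CaCO₃, CaO are pure solids — omitted from Q_p.)
Q_p = P(CO₂) = 4.2
Q_p = 4.2 = K_p, so the system is already at equilibrium.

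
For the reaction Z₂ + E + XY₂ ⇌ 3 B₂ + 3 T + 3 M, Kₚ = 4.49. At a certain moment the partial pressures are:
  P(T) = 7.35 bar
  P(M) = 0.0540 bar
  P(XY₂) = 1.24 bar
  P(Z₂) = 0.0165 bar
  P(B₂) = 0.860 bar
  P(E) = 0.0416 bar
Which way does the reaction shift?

Qₚ = P(B₂)³·P(T)³·P(M)³ / (P(Z₂)·P(E)·P(XY₂)) = (0.860)³·(7.35)³·(0.0540)³ / ((0.0165)·(0.0416)·(1.24)) = 46.7
Qₚ = 46.7 > Kₚ = 4.49, so the reverse reaction proceeds.

toward reactants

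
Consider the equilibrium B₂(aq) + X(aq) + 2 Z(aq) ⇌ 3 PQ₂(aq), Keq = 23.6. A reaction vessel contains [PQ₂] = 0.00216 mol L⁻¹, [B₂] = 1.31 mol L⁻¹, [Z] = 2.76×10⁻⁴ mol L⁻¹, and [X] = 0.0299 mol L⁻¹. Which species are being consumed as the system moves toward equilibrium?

Q = [PQ₂]³ / ([B₂]·[X]·[Z]²) = (0.00216)³ / ((1.31)·(0.0299)·(2.76×10⁻⁴)²) = 3.38
Q = 3.38 < Keq = 23.6: net forward reaction.

B₂, X, Z (reactants)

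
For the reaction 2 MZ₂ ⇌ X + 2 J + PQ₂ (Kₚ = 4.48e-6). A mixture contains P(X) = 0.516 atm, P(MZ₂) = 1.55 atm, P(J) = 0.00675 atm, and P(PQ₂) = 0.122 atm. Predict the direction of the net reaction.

forward (toward products)

Qₚ = P(X)·P(J)²·P(PQ₂) / P(MZ₂)² = (0.516)·(0.00675)²·(0.122) / (1.55)² = 1.19e-6
Qₚ = 1.19e-6 < Kₚ = 4.48e-6, so the forward reaction proceeds.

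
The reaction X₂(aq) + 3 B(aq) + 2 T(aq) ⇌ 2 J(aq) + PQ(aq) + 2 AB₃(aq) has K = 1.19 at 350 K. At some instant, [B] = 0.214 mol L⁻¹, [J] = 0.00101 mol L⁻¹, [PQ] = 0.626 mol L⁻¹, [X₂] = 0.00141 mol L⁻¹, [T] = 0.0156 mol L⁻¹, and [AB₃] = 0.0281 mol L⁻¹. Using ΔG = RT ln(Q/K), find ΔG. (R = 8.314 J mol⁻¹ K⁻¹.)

ΔG = -6.03 kJ/mol

Q = [J]²·[PQ]·[AB₃]² / ([X₂]·[B]³·[T]²) = (0.00101)²·(0.626)·(0.0281)² / ((0.00141)·(0.214)³·(0.0156)²) = 0.150
ΔG = RT ln(Q/K) = (8.314 J mol⁻¹ K⁻¹)(350 K) × ln(0.150/1.19)
   = (2.910 kJ/mol)(-2.071) = -6.03 kJ/mol
ΔG < 0, so the forward reaction is spontaneous (proceeds forward).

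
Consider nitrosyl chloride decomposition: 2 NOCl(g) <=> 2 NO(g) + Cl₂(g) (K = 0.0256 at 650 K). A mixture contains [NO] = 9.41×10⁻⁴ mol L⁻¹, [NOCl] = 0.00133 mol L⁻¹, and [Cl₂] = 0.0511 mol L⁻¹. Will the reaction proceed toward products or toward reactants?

no net change (already at equilibrium)

Q = [NO]²·[Cl₂] / [NOCl]² = (9.41×10⁻⁴)²·(0.0511) / (0.00133)² = 0.0256
Q = 0.0256 = K, so the system is already at equilibrium.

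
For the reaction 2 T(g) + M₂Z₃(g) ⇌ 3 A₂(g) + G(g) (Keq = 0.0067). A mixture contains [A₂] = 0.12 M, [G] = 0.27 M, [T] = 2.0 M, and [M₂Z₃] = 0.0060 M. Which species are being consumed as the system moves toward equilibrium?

A₂, G (products)

Q = [A₂]³·[G] / ([T]²·[M₂Z₃]) = (0.12)³·(0.27) / ((2.0)²·(0.0060)) = 0.019
Q = 0.019 > Keq = 0.0067: net reverse reaction.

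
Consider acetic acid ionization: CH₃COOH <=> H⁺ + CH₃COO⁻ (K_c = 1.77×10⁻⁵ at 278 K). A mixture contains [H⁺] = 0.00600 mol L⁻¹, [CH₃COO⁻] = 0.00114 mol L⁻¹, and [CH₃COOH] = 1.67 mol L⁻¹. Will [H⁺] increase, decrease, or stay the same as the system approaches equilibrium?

Q_c = [H⁺]·[CH₃COO⁻] / [CH₃COOH] = (0.00600)·(0.00114) / (1.67) = 4.10×10⁻⁶
Q_c = 4.10×10⁻⁶ < K_c = 1.77×10⁻⁵: net forward reaction.
H⁺ is a product, so it increases.

increase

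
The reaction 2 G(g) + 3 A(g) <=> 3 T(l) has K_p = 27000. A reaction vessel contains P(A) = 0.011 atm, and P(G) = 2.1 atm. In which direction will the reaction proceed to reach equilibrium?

(T is a pure liquid — omitted from Q_p.)
Q_p = 1 / (P(G)²·P(A)³) = 1 / ((2.1)²·(0.011)³) = 1.7×10⁵
Q_p = 1.7×10⁵ > K_p = 27000, so the reverse reaction proceeds.

in the reverse direction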